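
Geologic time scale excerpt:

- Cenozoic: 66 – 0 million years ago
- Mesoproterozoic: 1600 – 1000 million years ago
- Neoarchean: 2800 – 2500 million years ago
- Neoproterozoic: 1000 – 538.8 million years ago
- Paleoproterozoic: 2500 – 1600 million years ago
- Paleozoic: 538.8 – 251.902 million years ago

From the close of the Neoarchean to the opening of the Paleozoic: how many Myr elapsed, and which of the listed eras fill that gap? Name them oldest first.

1961.2 million years; Paleoproterozoic, Mesoproterozoic, Neoproterozoic

The Neoarchean closes at 2500 Ma and the Paleozoic opens at 538.8 Ma, so the interval is 2500 − 538.8 = 1961.2 Myr.
An era fits inside if it starts at or after 2500 Ma and ends at or before 538.8 Ma; oldest first that gives Paleoproterozoic, Mesoproterozoic, Neoproterozoic.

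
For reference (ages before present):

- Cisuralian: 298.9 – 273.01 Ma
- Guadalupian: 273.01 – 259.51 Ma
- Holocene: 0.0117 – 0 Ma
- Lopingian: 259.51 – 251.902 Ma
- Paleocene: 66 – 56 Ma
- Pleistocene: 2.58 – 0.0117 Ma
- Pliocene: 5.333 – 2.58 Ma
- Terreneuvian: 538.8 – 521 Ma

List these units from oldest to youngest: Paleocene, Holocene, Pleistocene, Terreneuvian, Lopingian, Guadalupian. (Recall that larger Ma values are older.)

Terreneuvian, then Guadalupian, then Lopingian, then Paleocene, then Pleistocene, then Holocene

Sorting by start age (descending Ma, since larger Ma = older): Terreneuvian start 538.8, Guadalupian start 273.01, Lopingian start 259.51, Paleocene start 66, Pleistocene start 2.58, Holocene start 0.0117.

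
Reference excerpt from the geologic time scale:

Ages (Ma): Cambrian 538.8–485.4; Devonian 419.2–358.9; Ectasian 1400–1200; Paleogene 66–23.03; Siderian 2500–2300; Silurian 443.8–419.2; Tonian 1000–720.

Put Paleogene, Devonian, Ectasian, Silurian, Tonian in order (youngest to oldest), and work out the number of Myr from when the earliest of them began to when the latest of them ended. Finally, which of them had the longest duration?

From the excerpt: Paleogene 66–23.03; Devonian 419.2–358.9; Ectasian 1400–1200; Silurian 443.8–419.2; Tonian 1000–720 (Ma).
Larger Ma is earlier, so the oldest is Ectasian and the youngest is Paleogene; youngest to oldest: Paleogene, Devonian, Silurian, Tonian, Ectasian.
Oldest start 1400 minus youngest end 23.03 gives 1376.97 Myr overall.
Individual lengths (start − end): Ectasian 200; Silurian 24.6; Devonian 60.3; Paleogene 42.97; Tonian 280. The largest is Tonian at 280 Myr.

Paleogene, Devonian, Silurian, Tonian, Ectasian; total span 1376.97 Myr; longest is Tonian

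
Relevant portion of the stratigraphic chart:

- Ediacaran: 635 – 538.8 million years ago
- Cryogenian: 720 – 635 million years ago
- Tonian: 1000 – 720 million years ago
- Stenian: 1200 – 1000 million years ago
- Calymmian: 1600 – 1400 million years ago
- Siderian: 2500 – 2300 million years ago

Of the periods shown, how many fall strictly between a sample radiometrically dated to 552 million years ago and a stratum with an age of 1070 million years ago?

The older date is 1070 Ma and the younger is 552 Ma.
Periods with start < 1070 and end > 552 Ma: Tonian (1000–720), Cryogenian (720–635).
That is 2 complete periods.

2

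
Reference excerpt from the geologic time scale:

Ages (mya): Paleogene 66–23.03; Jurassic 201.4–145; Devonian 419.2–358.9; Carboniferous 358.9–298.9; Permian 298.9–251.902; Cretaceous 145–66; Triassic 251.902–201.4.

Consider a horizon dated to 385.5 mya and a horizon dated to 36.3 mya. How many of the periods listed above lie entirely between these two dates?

The older date is 385.5 Ma and the younger is 36.3 Ma.
Periods with start < 385.5 and end > 36.3 Ma: Carboniferous (358.9–298.9), Permian (298.9–251.902), Triassic (251.902–201.4), Jurassic (201.4–145), Cretaceous (145–66).
That is 5 complete periods.

5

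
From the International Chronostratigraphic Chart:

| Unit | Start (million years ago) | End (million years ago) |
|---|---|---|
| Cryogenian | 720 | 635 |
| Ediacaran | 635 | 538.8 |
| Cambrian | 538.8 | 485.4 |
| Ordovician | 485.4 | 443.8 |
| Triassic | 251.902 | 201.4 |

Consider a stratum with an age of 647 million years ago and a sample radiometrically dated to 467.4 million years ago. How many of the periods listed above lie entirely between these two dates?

2

The older date is 647 Ma and the younger is 467.4 Ma.
Periods with start < 647 and end > 467.4 Ma: Ediacaran (635–538.8), Cambrian (538.8–485.4).
That is 2 complete periods.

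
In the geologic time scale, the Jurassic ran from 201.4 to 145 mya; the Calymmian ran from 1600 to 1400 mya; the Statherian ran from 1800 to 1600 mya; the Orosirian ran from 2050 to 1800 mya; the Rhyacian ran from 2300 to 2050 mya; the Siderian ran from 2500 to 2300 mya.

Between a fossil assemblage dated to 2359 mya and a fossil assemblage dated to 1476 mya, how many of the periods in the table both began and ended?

2359 Ma sits inside the Siderian (2500–2300) and 1476 Ma inside the Calymmian (1600–1400); neither of those is wholly between the two dates.
The listed periods lying completely between them are Rhyacian, Orosirian, Statherian — 3 in all.

3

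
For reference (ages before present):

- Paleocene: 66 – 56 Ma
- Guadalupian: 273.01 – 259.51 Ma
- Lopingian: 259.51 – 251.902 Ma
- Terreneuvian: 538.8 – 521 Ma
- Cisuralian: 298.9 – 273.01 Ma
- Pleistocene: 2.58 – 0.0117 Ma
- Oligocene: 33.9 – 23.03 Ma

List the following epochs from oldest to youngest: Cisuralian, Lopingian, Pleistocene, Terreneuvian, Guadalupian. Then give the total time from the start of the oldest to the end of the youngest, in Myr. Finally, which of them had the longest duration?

From the excerpt: Cisuralian 298.9–273.01; Lopingian 259.51–251.902; Pleistocene 2.58–0.0117; Terreneuvian 538.8–521; Guadalupian 273.01–259.51 (Ma).
Larger Ma is earlier, so the oldest is Terreneuvian and the youngest is Pleistocene; oldest to youngest: Terreneuvian, Cisuralian, Guadalupian, Lopingian, Pleistocene.
Oldest start 538.8 minus youngest end 0.0117 gives 538.7883 Myr overall.
Individual lengths (start − end): Cisuralian 25.89; Terreneuvian 17.8; Pleistocene 2.5683; Lopingian 7.608; Guadalupian 13.5. The largest is Cisuralian at 25.89 Myr.

Terreneuvian, Cisuralian, Guadalupian, Lopingian, Pleistocene; total span 538.7883 Myr; longest is Cisuralian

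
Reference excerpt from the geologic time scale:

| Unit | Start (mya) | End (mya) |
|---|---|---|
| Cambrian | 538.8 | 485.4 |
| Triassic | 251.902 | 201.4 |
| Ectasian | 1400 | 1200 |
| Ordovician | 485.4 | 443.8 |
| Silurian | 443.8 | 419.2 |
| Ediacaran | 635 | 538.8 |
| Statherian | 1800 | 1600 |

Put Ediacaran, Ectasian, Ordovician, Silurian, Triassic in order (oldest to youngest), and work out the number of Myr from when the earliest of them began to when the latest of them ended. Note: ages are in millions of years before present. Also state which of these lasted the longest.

Ectasian → Ediacaran → Ordovician → Silurian → Triassic; total span 1198.6 Myr; longest is Ectasian

Start ages (Ma): Ectasian 1400, Ediacaran 635, Ordovician 485.4, Silurian 443.8, Triassic 251.902.
Ordered oldest to youngest: Ectasian, Ediacaran, Ordovician, Silurian, Triassic.
Span = 1400 − 201.4 = 1198.6 Myr.
Durations: Silurian 24.6, Triassic 50.502, Ediacaran 96.2, Ectasian 200, Ordovician 41.6 → longest is Ectasian (200 Myr).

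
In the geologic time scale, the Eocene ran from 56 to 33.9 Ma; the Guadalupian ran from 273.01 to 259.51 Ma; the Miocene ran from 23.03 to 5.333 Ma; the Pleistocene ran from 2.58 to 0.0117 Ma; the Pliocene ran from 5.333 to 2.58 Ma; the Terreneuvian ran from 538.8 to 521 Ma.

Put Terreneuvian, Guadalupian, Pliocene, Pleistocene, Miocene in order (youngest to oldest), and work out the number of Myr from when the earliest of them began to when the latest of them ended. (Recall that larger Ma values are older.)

Pleistocene → Pliocene → Miocene → Guadalupian → Terreneuvian; total span 538.7883 Myr

Start ages (Ma): Terreneuvian 538.8, Guadalupian 273.01, Miocene 23.03, Pliocene 5.333, Pleistocene 2.58.
Ordered youngest to oldest: Pleistocene, Pliocene, Miocene, Guadalupian, Terreneuvian.
Span = 538.8 − 0.0117 = 538.7883 Myr.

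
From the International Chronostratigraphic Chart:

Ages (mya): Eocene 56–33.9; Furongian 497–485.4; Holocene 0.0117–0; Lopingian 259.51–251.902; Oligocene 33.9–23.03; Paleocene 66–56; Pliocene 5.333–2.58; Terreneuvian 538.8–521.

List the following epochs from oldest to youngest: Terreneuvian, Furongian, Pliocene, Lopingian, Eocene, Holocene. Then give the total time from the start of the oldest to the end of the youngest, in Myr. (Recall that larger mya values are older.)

From the excerpt: Terreneuvian 538.8–521; Furongian 497–485.4; Pliocene 5.333–2.58; Lopingian 259.51–251.902; Eocene 56–33.9; Holocene 0.0117–0 (Ma).
Larger Ma is earlier, so the oldest is Terreneuvian and the youngest is Holocene; oldest to youngest: Terreneuvian, Furongian, Lopingian, Eocene, Pliocene, Holocene.
Oldest start 538.8 minus youngest end 0 gives 538.8 Myr overall.

Terreneuvian → Furongian → Lopingian → Eocene → Pliocene → Holocene; total span 538.8 Myr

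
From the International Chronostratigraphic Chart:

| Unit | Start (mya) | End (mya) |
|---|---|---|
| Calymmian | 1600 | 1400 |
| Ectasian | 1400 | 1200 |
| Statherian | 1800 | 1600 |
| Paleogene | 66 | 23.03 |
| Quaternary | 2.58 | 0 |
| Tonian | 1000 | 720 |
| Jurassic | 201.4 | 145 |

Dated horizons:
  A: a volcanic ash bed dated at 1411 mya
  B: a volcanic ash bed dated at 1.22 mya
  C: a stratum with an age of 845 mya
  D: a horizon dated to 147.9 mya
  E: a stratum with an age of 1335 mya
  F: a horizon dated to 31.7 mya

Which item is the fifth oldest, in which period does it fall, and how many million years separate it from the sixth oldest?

F, in the Paleogene; 30.48 million years to B

Larger Ma means older, so oldest first: A 1411 > E 1335 > C 845 > D 147.9 > F 31.7 > B 1.22.
Counting 5 along gives F (31.7 Ma); the excerpt puts that inside the Paleogene, 66–23.03 Ma.
Next in line is B (1.22 Ma), and 31.7 − 1.22 = 30.48 Myr.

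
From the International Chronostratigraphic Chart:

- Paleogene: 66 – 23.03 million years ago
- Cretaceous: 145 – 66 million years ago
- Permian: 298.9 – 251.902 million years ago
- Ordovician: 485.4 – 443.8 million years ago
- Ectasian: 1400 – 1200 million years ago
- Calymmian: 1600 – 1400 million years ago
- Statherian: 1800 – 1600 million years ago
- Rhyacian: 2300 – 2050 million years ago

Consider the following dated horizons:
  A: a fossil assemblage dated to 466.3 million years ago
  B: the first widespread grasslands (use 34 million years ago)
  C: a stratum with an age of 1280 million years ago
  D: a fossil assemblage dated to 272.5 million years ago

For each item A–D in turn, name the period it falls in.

A — Ordovician; B — Paleogene; C — Ectasian; D — Permian

A: 466.3 Ma lies in 485.4–443.8 Ma, so Ordovician.
B: 34 Ma lies in 66–23.03 Ma, so Paleogene.
C: 1280 Ma lies in 1400–1200 Ma, so Ectasian.
D: 272.5 Ma lies in 298.9–251.902 Ma, so Permian.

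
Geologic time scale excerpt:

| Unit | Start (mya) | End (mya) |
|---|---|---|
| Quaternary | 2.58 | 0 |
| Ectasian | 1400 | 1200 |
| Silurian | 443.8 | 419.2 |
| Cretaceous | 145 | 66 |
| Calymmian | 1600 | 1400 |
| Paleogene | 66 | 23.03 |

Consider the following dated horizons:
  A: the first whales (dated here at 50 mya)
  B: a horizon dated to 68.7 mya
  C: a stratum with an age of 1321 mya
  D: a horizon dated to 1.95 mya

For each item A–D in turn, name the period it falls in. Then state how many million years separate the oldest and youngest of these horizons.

Match each age against the start–end ranges in the excerpt: A = 50 Ma → Paleogene (66–23.03); B = 68.7 Ma → Cretaceous (145–66); C = 1321 Ma → Ectasian (1400–1200); D = 1.95 Ma → Quaternary (2.58–0).
The largest age is 1321 Ma and the smallest is 1.95 Ma; their difference is 1319.05 Myr.

A — Paleogene; B — Cretaceous; C — Ectasian; D — Quaternary; span 1319.05 million years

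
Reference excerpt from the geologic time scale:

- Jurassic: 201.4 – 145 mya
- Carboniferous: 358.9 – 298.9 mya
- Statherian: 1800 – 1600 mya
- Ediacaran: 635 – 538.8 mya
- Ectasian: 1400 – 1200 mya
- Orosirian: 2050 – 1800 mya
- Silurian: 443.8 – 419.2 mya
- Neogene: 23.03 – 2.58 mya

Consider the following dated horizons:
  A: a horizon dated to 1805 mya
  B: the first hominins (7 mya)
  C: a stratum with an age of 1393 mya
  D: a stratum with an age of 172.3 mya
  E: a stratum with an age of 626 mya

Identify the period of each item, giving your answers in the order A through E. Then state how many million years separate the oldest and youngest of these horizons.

A — Orosirian; B — Neogene; C — Ectasian; D — Jurassic; E — Ediacaran; span 1798 million years

Match each age against the start–end ranges in the excerpt: A = 1805 Ma → Orosirian (2050–1800); B = 7 Ma → Neogene (23.03–2.58); C = 1393 Ma → Ectasian (1400–1200); D = 172.3 Ma → Jurassic (201.4–145); E = 626 Ma → Ediacaran (635–538.8).
The largest age is 1805 Ma and the smallest is 7 Ma; their difference is 1798 Myr.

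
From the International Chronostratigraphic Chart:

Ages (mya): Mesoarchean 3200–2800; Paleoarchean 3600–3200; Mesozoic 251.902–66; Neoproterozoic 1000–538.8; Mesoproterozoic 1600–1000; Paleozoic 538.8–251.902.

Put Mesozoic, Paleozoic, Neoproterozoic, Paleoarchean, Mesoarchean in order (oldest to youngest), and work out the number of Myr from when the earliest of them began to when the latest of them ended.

From the excerpt: Mesozoic 251.902–66; Paleozoic 538.8–251.902; Neoproterozoic 1000–538.8; Paleoarchean 3600–3200; Mesoarchean 3200–2800 (Ma).
Larger Ma is earlier, so the oldest is Paleoarchean and the youngest is Mesozoic; oldest to youngest: Paleoarchean, Mesoarchean, Neoproterozoic, Paleozoic, Mesozoic.
Oldest start 3600 minus youngest end 66 gives 3534 Myr overall.

Paleoarchean → Mesoarchean → Neoproterozoic → Paleozoic → Mesozoic; total span 3534 Myr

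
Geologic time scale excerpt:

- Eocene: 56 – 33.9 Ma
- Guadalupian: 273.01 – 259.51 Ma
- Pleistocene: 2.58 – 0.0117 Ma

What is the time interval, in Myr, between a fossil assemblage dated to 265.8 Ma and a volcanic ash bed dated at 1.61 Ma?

265.8 − 1.61 = 264.19 million years.

264.19 million years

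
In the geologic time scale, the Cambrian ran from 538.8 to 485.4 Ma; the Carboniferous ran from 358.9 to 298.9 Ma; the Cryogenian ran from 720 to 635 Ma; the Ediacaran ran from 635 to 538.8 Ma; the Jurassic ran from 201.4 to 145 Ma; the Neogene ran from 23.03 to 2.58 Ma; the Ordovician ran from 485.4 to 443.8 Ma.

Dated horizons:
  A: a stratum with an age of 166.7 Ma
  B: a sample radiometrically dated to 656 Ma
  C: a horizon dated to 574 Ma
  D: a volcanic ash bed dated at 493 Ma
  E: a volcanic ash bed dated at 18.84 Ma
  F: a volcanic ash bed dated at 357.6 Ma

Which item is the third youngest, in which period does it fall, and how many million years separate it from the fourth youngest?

F, in the Carboniferous; 135.4 million years to D

Sorted youngest-first by Ma: E (18.84), A (166.7), F (357.6), D (493), C (574), B (656).
The third youngest is F at 357.6 Ma, which lies in 358.9–298.9 Ma: the Carboniferous.
The fourth youngest is D at 493 Ma; separation = |357.6 − 493| = 135.4 Myr.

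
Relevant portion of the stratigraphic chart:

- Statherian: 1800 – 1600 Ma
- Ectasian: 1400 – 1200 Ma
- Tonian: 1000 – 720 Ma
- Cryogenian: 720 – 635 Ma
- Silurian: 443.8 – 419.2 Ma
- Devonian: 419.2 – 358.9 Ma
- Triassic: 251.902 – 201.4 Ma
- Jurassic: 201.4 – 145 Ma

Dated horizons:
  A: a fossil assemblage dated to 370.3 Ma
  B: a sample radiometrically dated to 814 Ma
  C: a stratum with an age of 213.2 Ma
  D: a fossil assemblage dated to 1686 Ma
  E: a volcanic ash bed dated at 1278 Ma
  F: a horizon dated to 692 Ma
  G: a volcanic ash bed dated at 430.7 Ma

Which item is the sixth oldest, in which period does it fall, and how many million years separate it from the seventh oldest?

A, in the Devonian; 157.1 million years to C

Sorted oldest-first by Ma: D (1686), E (1278), B (814), F (692), G (430.7), A (370.3), C (213.2).
The sixth oldest is A at 370.3 Ma, which lies in 419.2–358.9 Ma: the Devonian.
The seventh oldest is C at 213.2 Ma; separation = |370.3 − 213.2| = 157.1 Myr.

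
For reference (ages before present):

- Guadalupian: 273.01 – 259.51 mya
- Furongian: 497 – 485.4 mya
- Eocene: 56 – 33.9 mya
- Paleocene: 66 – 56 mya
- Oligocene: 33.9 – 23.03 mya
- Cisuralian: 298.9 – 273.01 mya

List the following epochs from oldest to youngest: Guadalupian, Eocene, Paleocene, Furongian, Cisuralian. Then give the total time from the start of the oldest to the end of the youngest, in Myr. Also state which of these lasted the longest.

Start ages (Ma): Furongian 497, Cisuralian 298.9, Guadalupian 273.01, Paleocene 66, Eocene 56.
Ordered oldest to youngest: Furongian, Cisuralian, Guadalupian, Paleocene, Eocene.
Span = 497 − 33.9 = 463.1 Myr.
Durations: Eocene 22.1, Furongian 11.6, Guadalupian 13.5, Cisuralian 25.89, Paleocene 10 → longest is Cisuralian (25.89 Myr).

Furongian → Cisuralian → Guadalupian → Paleocene → Eocene; total span 463.1 Myr; longest is Cisuralian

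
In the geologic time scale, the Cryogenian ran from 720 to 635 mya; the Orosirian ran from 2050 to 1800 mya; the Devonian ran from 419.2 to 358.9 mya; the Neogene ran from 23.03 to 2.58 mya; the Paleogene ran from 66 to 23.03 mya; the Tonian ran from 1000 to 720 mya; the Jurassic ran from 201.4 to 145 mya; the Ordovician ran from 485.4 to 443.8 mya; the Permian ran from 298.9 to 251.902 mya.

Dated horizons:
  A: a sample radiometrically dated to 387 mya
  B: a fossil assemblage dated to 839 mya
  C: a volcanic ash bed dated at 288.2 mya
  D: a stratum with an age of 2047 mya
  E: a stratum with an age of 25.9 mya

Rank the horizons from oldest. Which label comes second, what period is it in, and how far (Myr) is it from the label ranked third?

B, in the Tonian; 452 million years to A

Larger Ma means older, so oldest first: D 2047 > B 839 > A 387 > C 288.2 > E 25.9.
Counting 2 along gives B (839 Ma); the excerpt puts that inside the Tonian, 1000–720 Ma.
Next in line is A (387 Ma), and 839 − 387 = 452 Myr.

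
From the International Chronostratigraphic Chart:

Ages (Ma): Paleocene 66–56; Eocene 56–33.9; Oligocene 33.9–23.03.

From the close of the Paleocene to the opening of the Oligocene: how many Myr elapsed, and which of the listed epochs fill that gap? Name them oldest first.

The Paleocene closes at 56 Ma and the Oligocene opens at 33.9 Ma, so the interval is 56 − 33.9 = 22.1 Myr.
An epoch fits inside if it starts at or after 56 Ma and ends at or before 33.9 Ma; oldest first that gives Eocene.

22.1 million years; Eocene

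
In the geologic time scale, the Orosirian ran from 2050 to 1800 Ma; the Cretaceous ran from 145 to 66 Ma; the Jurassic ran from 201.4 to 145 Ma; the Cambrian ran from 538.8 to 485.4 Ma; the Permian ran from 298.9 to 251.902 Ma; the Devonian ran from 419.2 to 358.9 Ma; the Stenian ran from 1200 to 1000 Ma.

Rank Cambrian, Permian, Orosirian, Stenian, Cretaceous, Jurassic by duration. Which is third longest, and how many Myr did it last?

Cretaceous, 79 million years

Start − end for each: Cambrian 538.8 − 485.4 = 53.4; Permian 298.9 − 251.902 = 46.998; Orosirian 2050 − 1800 = 250; Stenian 1200 − 1000 = 200; Cretaceous 145 − 66 = 79; Jurassic 201.4 − 145 = 56.4.
Ranking these from longest: Orosirian > Stenian > Cretaceous > Jurassic > Cambrian > Permian.
Position 3 in that ranking is Cretaceous, which lasted 79 Myr.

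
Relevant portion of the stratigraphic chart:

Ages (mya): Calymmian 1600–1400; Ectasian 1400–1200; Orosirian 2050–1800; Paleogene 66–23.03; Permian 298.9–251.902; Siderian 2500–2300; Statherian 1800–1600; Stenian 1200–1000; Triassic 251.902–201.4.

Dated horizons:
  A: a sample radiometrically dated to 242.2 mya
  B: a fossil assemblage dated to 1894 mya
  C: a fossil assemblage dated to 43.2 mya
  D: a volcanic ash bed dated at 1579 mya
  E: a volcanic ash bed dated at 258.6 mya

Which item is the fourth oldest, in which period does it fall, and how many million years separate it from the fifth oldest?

A, in the Triassic; 199 million years to C

Sorted oldest-first by Ma: B (1894), D (1579), E (258.6), A (242.2), C (43.2).
The fourth oldest is A at 242.2 Ma, which lies in 251.902–201.4 Ma: the Triassic.
The fifth oldest is C at 43.2 Ma; separation = |242.2 − 43.2| = 199 Myr.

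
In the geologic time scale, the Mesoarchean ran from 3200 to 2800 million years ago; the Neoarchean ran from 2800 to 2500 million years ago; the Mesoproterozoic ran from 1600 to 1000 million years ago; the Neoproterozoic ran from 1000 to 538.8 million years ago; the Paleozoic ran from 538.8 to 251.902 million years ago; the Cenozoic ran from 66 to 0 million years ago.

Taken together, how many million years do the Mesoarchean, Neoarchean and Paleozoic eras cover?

986.898 million years

Duration is start − end for each: (3200 − 2800) + (2800 − 2500) + (538.8 − 251.902).
That is 400 + 300 + 286.898, which totals 986.898 million years.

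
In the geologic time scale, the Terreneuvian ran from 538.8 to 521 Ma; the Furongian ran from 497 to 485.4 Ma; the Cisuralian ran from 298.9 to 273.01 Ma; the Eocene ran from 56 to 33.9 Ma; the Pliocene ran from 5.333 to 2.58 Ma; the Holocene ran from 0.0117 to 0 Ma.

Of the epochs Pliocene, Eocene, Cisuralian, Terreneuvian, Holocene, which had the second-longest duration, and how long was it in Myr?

Eocene, 22.1 million years

Durations: Pliocene 2.753; Eocene 22.1; Cisuralian 25.89; Terreneuvian 17.8; Holocene 0.0117 Myr.
Sorted longest-first: Cisuralian (25.89), Eocene (22.1), Terreneuvian (17.8), Pliocene (2.753), Holocene (0.0117).
The second longest is Eocene at 22.1 Myr.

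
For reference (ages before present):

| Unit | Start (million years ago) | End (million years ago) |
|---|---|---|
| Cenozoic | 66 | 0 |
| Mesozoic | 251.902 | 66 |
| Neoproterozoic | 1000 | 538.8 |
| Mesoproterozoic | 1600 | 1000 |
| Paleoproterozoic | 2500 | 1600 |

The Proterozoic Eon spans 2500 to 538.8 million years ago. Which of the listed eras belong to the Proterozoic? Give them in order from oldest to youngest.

Paleoproterozoic, Mesoproterozoic, Neoproterozoic

Eras with both bounds inside 2500–538.8 Ma: Paleoproterozoic (2500–1600), Mesoproterozoic (1600–1000), Neoproterozoic (1000–538.8).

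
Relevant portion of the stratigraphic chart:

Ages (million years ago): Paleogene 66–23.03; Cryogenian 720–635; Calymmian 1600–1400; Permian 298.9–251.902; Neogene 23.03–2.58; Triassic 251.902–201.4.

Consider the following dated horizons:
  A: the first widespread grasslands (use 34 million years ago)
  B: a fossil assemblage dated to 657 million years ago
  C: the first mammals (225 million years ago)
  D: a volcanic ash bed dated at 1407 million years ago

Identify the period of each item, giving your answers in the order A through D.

Match each age against the start–end ranges in the excerpt: A = 34 Ma → Paleogene (66–23.03); B = 657 Ma → Cryogenian (720–635); C = 225 Ma → Triassic (251.902–201.4); D = 1407 Ma → Calymmian (1600–1400).

A — Paleogene; B — Cryogenian; C — Triassic; D — Calymmian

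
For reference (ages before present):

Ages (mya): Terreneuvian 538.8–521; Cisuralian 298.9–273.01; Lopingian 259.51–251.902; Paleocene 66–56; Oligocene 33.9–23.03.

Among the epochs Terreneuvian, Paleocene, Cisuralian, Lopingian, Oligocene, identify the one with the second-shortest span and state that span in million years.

Start − end for each: Terreneuvian 538.8 − 521 = 17.8; Paleocene 66 − 56 = 10; Cisuralian 298.9 − 273.01 = 25.89; Lopingian 259.51 − 251.902 = 7.608; Oligocene 33.9 − 23.03 = 10.87.
Ranking these from shortest: Lopingian < Paleocene < Oligocene < Terreneuvian < Cisuralian.
Position 2 in that ranking is Paleocene, which lasted 10 Myr.

Paleocene, 10 million years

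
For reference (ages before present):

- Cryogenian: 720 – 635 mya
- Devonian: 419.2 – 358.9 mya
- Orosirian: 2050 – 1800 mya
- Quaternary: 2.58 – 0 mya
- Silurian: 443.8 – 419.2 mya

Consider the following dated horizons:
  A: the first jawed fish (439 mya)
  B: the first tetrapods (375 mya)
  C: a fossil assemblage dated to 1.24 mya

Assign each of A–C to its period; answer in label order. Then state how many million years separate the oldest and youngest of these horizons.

A — Silurian; B — Devonian; C — Quaternary; span 437.76 million years

Match each age against the start–end ranges in the excerpt: A = 439 Ma → Silurian (443.8–419.2); B = 375 Ma → Devonian (419.2–358.9); C = 1.24 Ma → Quaternary (2.58–0).
The largest age is 439 Ma and the smallest is 1.24 Ma; their difference is 437.76 Myr.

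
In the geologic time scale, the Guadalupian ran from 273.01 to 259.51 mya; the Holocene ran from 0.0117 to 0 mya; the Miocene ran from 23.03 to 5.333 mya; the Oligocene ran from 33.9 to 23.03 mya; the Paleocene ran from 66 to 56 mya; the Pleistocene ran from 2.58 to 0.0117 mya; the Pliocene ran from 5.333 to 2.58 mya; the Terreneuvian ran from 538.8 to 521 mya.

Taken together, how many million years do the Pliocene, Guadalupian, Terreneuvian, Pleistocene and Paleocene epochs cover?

Duration is start − end for each: (5.333 − 2.58) + (273.01 − 259.51) + (538.8 − 521) + (2.58 − 0.0117) + (66 − 56).
That is 2.753 + 13.5 + 17.8 + 2.5683 + 10, which totals 46.6213 million years.

46.6213 million years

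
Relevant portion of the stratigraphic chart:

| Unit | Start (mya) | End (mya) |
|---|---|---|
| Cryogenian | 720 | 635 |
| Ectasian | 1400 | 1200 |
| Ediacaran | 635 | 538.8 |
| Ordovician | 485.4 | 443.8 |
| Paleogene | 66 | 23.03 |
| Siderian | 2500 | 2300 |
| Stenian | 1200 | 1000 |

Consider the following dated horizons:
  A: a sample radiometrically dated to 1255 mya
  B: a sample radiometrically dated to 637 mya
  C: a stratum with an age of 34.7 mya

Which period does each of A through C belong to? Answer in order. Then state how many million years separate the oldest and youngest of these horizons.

A: 1255 Ma lies in 1400–1200 Ma, so Ectasian.
B: 637 Ma lies in 720–635 Ma, so Cryogenian.
C: 34.7 Ma lies in 66–23.03 Ma, so Paleogene.
Oldest = 1255 Ma, youngest = 34.7 Ma → span 1220.3 Myr.

A — Ectasian; B — Cryogenian; C — Paleogene; span 1220.3 million years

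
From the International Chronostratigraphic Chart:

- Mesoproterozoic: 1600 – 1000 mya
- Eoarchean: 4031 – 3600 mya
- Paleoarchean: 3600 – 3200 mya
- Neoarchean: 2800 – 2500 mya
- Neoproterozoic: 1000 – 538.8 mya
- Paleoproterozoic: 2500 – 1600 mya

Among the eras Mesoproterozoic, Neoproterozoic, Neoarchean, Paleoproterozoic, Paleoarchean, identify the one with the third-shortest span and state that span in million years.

Neoproterozoic, 461.2 million years

Durations: Mesoproterozoic 600; Neoproterozoic 461.2; Neoarchean 300; Paleoproterozoic 900; Paleoarchean 400 Myr.
Sorted shortest-first: Neoarchean (300), Paleoarchean (400), Neoproterozoic (461.2), Mesoproterozoic (600), Paleoproterozoic (900).
The third shortest is Neoproterozoic at 461.2 Myr.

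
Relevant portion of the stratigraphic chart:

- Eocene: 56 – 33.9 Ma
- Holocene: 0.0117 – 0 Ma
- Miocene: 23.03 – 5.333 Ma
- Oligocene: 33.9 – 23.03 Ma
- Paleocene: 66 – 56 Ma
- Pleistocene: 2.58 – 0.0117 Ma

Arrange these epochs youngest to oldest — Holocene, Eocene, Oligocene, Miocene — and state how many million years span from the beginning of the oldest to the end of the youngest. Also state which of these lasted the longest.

From the excerpt: Holocene 0.0117–0; Eocene 56–33.9; Oligocene 33.9–23.03; Miocene 23.03–5.333 (Ma).
Larger Ma is earlier, so the oldest is Eocene and the youngest is Holocene; youngest to oldest: Holocene, Miocene, Oligocene, Eocene.
Oldest start 56 minus youngest end 0 gives 56 Myr overall.
Individual lengths (start − end): Holocene 0.0117; Eocene 22.1; Oligocene 10.87; Miocene 17.697. The largest is Eocene at 22.1 Myr.

Holocene, Miocene, Oligocene, Eocene; total span 56 Myr; longest is Eocene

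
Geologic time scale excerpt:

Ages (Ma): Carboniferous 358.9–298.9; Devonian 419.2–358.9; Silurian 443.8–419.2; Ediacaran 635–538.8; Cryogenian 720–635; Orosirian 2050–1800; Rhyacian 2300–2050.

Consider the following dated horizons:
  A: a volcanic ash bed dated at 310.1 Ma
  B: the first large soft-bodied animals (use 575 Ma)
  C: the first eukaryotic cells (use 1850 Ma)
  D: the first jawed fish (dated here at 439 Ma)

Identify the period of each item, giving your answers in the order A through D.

A — Carboniferous; B — Ediacaran; C — Orosirian; D — Silurian

Match each age against the start–end ranges in the excerpt: A = 310.1 Ma → Carboniferous (358.9–298.9); B = 575 Ma → Ediacaran (635–538.8); C = 1850 Ma → Orosirian (2050–1800); D = 439 Ma → Silurian (443.8–419.2).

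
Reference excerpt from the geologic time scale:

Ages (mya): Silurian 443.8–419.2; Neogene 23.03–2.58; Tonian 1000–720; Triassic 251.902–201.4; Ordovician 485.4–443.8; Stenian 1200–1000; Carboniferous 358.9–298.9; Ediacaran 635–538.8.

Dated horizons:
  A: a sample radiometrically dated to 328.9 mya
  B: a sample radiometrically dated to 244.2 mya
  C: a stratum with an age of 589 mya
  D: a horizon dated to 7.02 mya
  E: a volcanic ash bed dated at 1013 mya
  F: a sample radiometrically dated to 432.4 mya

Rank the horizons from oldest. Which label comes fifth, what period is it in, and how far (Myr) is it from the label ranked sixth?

B, in the Triassic; 237.18 million years to D

Sorted oldest-first by Ma: E (1013), C (589), F (432.4), A (328.9), B (244.2), D (7.02).
The fifth oldest is B at 244.2 Ma, which lies in 251.902–201.4 Ma: the Triassic.
The sixth oldest is D at 7.02 Ma; separation = |244.2 − 7.02| = 237.18 Myr.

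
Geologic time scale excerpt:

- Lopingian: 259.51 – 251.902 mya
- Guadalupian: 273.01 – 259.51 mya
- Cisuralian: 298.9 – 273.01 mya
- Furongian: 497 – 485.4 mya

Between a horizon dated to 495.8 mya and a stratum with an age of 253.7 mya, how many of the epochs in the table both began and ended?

2

495.8 Ma sits inside the Furongian (497–485.4) and 253.7 Ma inside the Lopingian (259.51–251.902); neither of those is wholly between the two dates.
The listed epochs lying completely between them are Cisuralian, Guadalupian — 2 in all.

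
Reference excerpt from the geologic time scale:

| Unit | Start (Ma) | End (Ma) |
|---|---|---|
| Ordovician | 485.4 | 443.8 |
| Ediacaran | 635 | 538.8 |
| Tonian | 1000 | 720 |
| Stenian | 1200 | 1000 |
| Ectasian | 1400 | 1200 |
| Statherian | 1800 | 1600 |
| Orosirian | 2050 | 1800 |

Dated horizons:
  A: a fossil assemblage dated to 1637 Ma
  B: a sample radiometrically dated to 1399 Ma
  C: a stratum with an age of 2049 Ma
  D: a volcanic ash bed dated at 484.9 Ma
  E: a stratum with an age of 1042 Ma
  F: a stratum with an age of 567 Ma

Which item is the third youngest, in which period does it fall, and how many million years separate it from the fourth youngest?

Smaller Ma means younger, so youngest first: D 484.9 < F 567 < E 1042 < B 1399 < A 1637 < C 2049.
Counting 3 along gives E (1042 Ma); the excerpt puts that inside the Stenian, 1200–1000 Ma.
Next in line is B (1399 Ma), and 1399 − 1042 = 357 Myr.

E, in the Stenian; 357 million years to B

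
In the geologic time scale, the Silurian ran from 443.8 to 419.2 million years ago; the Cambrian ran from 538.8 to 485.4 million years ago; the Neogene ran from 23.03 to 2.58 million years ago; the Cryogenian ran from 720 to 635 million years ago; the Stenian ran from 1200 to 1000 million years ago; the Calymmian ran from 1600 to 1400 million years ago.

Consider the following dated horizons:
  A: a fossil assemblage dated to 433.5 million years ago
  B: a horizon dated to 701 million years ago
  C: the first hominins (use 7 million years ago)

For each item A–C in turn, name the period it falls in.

A: 433.5 Ma lies in 443.8–419.2 Ma, so Silurian.
B: 701 Ma lies in 720–635 Ma, so Cryogenian.
C: 7 Ma lies in 23.03–2.58 Ma, so Neogene.

A — Silurian; B — Cryogenian; C — Neogene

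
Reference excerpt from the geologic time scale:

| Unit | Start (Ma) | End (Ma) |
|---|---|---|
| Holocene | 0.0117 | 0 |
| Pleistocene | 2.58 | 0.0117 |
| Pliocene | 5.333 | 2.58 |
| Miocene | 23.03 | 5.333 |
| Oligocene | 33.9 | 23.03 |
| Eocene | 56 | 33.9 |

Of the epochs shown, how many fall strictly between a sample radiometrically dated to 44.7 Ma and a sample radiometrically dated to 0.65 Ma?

The older date is 44.7 Ma and the younger is 0.65 Ma.
Epochs with start < 44.7 and end > 0.65 Ma: Oligocene (33.9–23.03), Miocene (23.03–5.333), Pliocene (5.333–2.58).
That is 3 complete epochs.

3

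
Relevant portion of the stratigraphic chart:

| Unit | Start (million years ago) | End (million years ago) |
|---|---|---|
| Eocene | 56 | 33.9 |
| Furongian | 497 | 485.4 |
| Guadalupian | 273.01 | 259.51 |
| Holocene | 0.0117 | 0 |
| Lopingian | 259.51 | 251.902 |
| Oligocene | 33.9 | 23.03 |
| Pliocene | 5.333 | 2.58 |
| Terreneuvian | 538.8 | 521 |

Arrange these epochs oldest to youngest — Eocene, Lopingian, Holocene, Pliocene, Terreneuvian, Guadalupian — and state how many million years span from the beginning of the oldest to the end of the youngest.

Terreneuvian → Guadalupian → Lopingian → Eocene → Pliocene → Holocene; total span 538.8 Myr

From the excerpt: Eocene 56–33.9; Lopingian 259.51–251.902; Holocene 0.0117–0; Pliocene 5.333–2.58; Terreneuvian 538.8–521; Guadalupian 273.01–259.51 (Ma).
Larger Ma is earlier, so the oldest is Terreneuvian and the youngest is Holocene; oldest to youngest: Terreneuvian, Guadalupian, Lopingian, Eocene, Pliocene, Holocene.
Oldest start 538.8 minus youngest end 0 gives 538.8 Myr overall.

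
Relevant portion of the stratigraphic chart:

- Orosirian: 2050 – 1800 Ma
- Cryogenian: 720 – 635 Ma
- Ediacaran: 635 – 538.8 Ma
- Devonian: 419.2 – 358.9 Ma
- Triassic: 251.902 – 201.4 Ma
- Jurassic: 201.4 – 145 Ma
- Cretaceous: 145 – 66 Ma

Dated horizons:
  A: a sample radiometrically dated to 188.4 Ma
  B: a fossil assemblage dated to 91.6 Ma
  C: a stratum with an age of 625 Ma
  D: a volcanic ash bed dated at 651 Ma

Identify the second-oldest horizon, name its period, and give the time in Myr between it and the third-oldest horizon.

C, in the Ediacaran; 436.6 million years to A

Sorted oldest-first by Ma: D (651), C (625), A (188.4), B (91.6).
The second oldest is C at 625 Ma, which lies in 635–538.8 Ma: the Ediacaran.
The third oldest is A at 188.4 Ma; separation = |625 − 188.4| = 436.6 Myr.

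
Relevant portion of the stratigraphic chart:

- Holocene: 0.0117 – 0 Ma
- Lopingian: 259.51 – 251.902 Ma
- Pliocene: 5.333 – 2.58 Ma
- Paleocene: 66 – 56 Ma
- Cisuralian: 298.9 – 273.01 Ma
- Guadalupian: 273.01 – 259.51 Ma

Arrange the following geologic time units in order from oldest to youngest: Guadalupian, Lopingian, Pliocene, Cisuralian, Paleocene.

Cisuralian, Guadalupian, Lopingian, Paleocene, Pliocene

Sorting by start age (descending Ma, since larger Ma = older): Cisuralian start 298.9, Guadalupian start 273.01, Lopingian start 259.51, Paleocene start 66, Pliocene start 5.333.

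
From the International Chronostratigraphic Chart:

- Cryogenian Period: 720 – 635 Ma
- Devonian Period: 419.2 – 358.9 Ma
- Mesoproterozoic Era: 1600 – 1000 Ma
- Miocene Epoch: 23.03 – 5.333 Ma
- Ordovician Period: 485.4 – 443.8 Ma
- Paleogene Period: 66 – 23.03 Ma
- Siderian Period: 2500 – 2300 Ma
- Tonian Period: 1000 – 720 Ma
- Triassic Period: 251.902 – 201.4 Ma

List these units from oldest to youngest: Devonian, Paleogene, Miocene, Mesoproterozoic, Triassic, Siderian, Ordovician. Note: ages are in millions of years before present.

Read off each span (Ma): Devonian 419.2–358.9; Paleogene 66–23.03; Miocene 23.03–5.333; Mesoproterozoic 1600–1000; Triassic 251.902–201.4; Siderian 2500–2300; Ordovician 485.4–443.8.
Larger Ma is older, so oldest→youngest is Siderian, Mesoproterozoic, Ordovician, Devonian, Triassic, Paleogene, Miocene.

Siderian, Mesoproterozoic, Ordovician, Devonian, Triassic, Paleogene, Miocene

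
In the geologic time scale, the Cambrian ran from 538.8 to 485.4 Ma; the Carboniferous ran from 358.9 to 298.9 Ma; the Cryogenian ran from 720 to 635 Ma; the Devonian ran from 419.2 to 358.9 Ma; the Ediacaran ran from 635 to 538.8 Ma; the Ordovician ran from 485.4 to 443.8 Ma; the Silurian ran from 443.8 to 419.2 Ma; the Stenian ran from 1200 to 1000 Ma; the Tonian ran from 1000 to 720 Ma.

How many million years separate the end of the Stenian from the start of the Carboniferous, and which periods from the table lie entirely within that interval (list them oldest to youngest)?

The Stenian closes at 1000 Ma and the Carboniferous opens at 358.9 Ma, so the interval is 1000 − 358.9 = 641.1 Myr.
A period fits inside if it starts at or after 1000 Ma and ends at or before 358.9 Ma; oldest first that gives Tonian, Cryogenian, Ediacaran, Cambrian, Ordovician, Silurian, Devonian.

641.1 million years; Tonian, Cryogenian, Ediacaran, Cambrian, Ordovician, Silurian, Devonian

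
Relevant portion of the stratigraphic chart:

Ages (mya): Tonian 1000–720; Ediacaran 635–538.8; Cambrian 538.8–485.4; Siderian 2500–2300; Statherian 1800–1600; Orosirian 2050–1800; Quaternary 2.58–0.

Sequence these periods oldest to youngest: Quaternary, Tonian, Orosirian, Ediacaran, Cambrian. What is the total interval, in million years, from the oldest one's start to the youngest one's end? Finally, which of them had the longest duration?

Orosirian, Tonian, Ediacaran, Cambrian, Quaternary; total span 2050 Myr; longest is Tonian

Start ages (Ma): Orosirian 2050, Tonian 1000, Ediacaran 635, Cambrian 538.8, Quaternary 2.58.
Ordered oldest to youngest: Orosirian, Tonian, Ediacaran, Cambrian, Quaternary.
Span = 2050 − 0 = 2050 Myr.
Durations: Cambrian 53.4, Orosirian 250, Quaternary 2.58, Tonian 280, Ediacaran 96.2 → longest is Tonian (280 Myr).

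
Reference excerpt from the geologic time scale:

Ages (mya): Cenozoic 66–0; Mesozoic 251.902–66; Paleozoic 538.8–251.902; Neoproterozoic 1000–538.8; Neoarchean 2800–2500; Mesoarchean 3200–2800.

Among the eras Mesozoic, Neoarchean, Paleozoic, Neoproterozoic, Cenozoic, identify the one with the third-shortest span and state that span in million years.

Start − end for each: Mesozoic 251.902 − 66 = 185.902; Neoarchean 2800 − 2500 = 300; Paleozoic 538.8 − 251.902 = 286.898; Neoproterozoic 1000 − 538.8 = 461.2; Cenozoic 66 − 0 = 66.
Ranking these from shortest: Cenozoic < Mesozoic < Paleozoic < Neoarchean < Neoproterozoic.
Position 3 in that ranking is Paleozoic, which lasted 286.898 Myr.

Paleozoic, 286.898 million years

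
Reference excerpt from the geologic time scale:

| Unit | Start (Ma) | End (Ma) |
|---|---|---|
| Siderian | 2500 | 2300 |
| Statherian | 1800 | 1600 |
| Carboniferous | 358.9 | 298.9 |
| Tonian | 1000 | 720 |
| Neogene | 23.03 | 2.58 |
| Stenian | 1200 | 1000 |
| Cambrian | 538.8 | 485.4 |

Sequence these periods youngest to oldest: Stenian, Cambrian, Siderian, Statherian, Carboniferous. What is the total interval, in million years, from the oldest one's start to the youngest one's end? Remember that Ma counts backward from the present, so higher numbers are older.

Carboniferous → Cambrian → Stenian → Statherian → Siderian; total span 2201.1 Myr

From the excerpt: Stenian 1200–1000; Cambrian 538.8–485.4; Siderian 2500–2300; Statherian 1800–1600; Carboniferous 358.9–298.9 (Ma).
Larger Ma is earlier, so the oldest is Siderian and the youngest is Carboniferous; youngest to oldest: Carboniferous, Cambrian, Stenian, Statherian, Siderian.
Oldest start 2500 minus youngest end 298.9 gives 2201.1 Myr overall.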